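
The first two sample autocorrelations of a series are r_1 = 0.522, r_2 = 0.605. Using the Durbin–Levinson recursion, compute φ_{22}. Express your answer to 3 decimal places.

φ_{22} = (r_2 − r_1²) / (1 − r_1²)
r_1² = (0.522)² = 0.272484
Numerator = 0.605 − 0.2725 = 0.3325; denominator = 1 − 0.2725 = 0.7275
φ_{22} = 0.3325 / 0.7275 = 0.457

0.457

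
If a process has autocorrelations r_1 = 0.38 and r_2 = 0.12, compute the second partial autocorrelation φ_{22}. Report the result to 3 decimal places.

-0.029

φ_{22} = (r_2 − r_1²) / (1 − r_1²)
r_1² = (0.38)² = 0.1444
Numerator = 0.12 − 0.1444 = -0.0244; denominator = 1 − 0.1444 = 0.8556
φ_{22} = -0.0244 / 0.8556 = -0.029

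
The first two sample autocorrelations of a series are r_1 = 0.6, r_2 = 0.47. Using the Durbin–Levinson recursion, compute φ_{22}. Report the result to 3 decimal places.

0.172

φ_{22} = (r_2 − r_1²) / (1 − r_1²)
r_1² = (0.6)² = 0.36
Numerator = 0.47 − 0.3600 = 0.1100; denominator = 1 − 0.3600 = 0.6400
φ_{22} = 0.1100 / 0.6400 = 0.172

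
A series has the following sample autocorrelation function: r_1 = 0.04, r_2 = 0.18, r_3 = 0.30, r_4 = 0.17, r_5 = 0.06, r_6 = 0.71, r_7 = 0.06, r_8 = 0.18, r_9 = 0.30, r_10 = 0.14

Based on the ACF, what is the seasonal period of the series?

6

The largest autocorrelation is r_6 = 0.71; the remaining lags stay at or below 0.30.
The dominant spike at lag 6 indicates a seasonal period of 6.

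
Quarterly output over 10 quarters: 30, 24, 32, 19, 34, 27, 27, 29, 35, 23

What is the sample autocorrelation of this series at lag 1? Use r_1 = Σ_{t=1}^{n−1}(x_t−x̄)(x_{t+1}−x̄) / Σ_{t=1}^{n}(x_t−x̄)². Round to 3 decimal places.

-0.643

Mean x̄ = (30 + 24 + 32 + 19 + 34 + 27 + 27 + 29 + 35 + 23)/10 = 28.0000
Numerator Σ_{t=1}^{9}(x_t−x̄)(x_{t+1}−x̄) = -148.0000
Denominator Σ(x_t−x̄)² = 230.0000
r_1 = -148.0000 / 230.0000 = -0.643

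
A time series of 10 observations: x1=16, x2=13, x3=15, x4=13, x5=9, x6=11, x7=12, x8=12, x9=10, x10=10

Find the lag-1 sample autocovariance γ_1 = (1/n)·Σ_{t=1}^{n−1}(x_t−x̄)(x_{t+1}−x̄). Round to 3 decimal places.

1.409

Mean x̄ = (16 + 13 + 15 + 13 + 9 + 11 + 12 + 12 + 10 + 10)/10 = 12.1000
Σ_{t=1}^{9}(x_t−x̄)(x_{t+1}−x̄) = 14.0900
γ_1 = 14.0900 / 10 = 1.409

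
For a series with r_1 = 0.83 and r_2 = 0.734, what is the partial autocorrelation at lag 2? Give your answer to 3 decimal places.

0.145

φ_{22} = (r_2 − r_1²) / (1 − r_1²)
r_1² = (0.83)² = 0.6889
Numerator = 0.734 − 0.6889 = 0.0451; denominator = 1 − 0.6889 = 0.3111
φ_{22} = 0.0451 / 0.3111 = 0.145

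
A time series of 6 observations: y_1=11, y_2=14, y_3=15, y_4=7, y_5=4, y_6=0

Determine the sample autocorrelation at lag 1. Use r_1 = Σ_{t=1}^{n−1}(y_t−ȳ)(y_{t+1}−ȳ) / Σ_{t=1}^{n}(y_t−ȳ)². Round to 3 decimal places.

Mean ȳ = (11 + 14 + 15 + 7 + 4 + 0)/6 = 8.5000
Deviations from mean: 2.5000, 5.5000, 6.5000, -1.5000, -4.5000, -8.5000
Σ(y_t−ȳ)(y_{t+1}−ȳ) = (13.7500) + (35.7500) + (-9.7500) + (6.7500) + (38.2500) = 84.7500
Denominator Σ(y_t−ȳ)² = 173.5000
r_1 = 84.7500 / 173.5000 = 0.488

0.488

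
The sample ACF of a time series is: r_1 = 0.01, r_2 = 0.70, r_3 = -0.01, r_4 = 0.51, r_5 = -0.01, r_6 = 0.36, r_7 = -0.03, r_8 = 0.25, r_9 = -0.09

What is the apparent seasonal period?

2

The largest autocorrelation is r_2 = 0.70, with weaker echoes at lags 4 (0.51), 6 (0.36) and 8 (0.25); the remaining lags stay at or below 0.01.
The dominant spike at lag 2 indicates a seasonal period of 2.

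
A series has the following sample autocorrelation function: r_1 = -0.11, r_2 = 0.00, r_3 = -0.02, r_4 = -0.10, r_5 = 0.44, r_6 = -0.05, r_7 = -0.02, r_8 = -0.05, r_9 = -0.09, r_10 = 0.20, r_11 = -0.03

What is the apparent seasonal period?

The largest autocorrelation is r_5 = 0.44, with a weaker echo at lag 10 (0.20); the remaining lags stay at or below 0.00.
The dominant spike at lag 5 indicates a seasonal period of 5.

5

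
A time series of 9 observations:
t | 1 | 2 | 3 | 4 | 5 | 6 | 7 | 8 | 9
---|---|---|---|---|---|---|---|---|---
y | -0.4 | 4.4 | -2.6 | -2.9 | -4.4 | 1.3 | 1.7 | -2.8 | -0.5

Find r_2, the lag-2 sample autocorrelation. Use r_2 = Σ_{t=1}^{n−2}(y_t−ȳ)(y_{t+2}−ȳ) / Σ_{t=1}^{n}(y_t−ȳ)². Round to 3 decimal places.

-0.348

Mean ȳ = (-0.4 + 4.4 − 2.6 − 2.9 − 4.4 + 1.3 + 1.7 − 2.8 − 0.5)/9 = -0.6889
Σ(y_t−ȳ)(y_{t+2}−ȳ) = (-0.5521) + (-11.2521) + (7.0923) + (-4.3977) + (-8.8654) + (-4.1988) + (0.4512) = -21.7225
Denominator Σ(y_t−ȳ)² = 62.4489
r_2 = -21.7225 / 62.4489 = -0.348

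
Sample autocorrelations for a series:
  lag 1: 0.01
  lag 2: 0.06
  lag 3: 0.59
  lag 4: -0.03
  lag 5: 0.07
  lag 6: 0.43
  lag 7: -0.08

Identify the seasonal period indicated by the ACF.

3

The largest autocorrelation is r_3 = 0.59, with a weaker echo at lag 6 (0.43); the remaining lags stay at or below 0.07.
The dominant spike at lag 3 indicates a seasonal period of 3.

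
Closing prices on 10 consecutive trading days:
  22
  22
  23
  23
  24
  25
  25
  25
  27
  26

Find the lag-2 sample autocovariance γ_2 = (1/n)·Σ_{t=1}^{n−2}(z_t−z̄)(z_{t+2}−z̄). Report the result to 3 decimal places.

0.872

Mean z̄ = (22 + 22 + 23 + 23 + 24 + 25 + 25 + 25 + 27 + 26)/10 = 24.2000
Σ_{t=1}^{8}(z_t−z̄)(z_{t+2}−z̄) = 8.7200
γ_2 = 8.7200 / 10 = 0.872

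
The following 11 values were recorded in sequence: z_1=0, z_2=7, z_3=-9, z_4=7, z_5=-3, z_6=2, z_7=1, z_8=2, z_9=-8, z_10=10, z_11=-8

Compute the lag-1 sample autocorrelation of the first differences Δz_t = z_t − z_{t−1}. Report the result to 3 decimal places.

First differences Δz: 7, -16, 16, -10, 5, -1, 1, -10, 18, -18
Mean of differences = -0.8000
Numerator Σ(Δz_t−Δz̄)(Δz_{t+1}−Δz̄) = -1096.2400
Denominator Σ(Δz_t−Δz̄)² = 1429.6000
r_1(Δz) = -1096.2400 / 1429.6000 = -0.767

-0.767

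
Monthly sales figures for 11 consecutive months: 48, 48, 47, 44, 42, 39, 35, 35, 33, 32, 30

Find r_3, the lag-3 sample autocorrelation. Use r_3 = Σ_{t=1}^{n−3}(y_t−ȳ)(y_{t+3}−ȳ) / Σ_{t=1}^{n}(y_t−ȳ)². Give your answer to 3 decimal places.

0.227

Mean ȳ = (48 + 48 + 47 + 44 + 42 + 39 + 35 + 35 + 33 + 32 + 30)/11 = 39.3636
Numerator Σ_{t=1}^{8}(y_t−ȳ)(y_{t+3}−ȳ) = 103.6033
Denominator Σ(y_t−ȳ)² = 456.5455
r_3 = 103.6033 / 456.5455 = 0.227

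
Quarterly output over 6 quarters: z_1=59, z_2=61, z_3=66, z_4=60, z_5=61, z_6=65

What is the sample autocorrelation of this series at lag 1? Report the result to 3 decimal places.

Mean z̄ = (59 + 61 + 66 + 60 + 61 + 65)/6 = 62.0000
Deviations from mean: -3.0000, -1.0000, 4.0000, -2.0000, -1.0000, 3.0000
Σ(z_t−z̄)(z_{t+1}−z̄) = (3.0000) + (-4.0000) + (-8.0000) + (2.0000) + (-3.0000) = -10.0000
Denominator Σ(z_t−z̄)² = 40.0000
r_1 = -10.0000 / 40.0000 = -0.250

-0.250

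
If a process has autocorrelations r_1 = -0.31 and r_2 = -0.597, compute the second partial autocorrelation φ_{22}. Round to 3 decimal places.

φ_{22} = (r_2 − r_1²) / (1 − r_1²)
r_1² = (-0.31)² = 0.0961
Numerator = -0.597 − 0.0961 = -0.6931; denominator = 1 − 0.0961 = 0.9039
φ_{22} = -0.6931 / 0.9039 = -0.767

-0.767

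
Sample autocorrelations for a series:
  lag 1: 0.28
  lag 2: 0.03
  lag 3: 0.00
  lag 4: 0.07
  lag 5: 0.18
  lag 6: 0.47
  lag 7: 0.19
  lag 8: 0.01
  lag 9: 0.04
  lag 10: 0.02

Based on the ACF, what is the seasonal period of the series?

6

The largest autocorrelation is r_6 = 0.47; the remaining lags stay at or below 0.28. The elevated value at lag 1 (0.28), dropping to 0.03 at lag 2, reflects decaying short-term dependence rather than seasonality.
The dominant spike at lag 6 indicates a seasonal period of 6.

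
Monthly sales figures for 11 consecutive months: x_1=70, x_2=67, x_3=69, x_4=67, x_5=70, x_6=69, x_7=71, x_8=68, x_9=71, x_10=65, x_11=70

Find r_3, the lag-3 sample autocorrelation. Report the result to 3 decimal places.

-0.508

Mean x̄ = (70 + 67 + 69 + 67 + 70 + 69 + 71 + 68 + 71 + 65 + 70)/11 = 68.8182
Numerator Σ_{t=1}^{8}(x_t−x̄)(x_{t+3}−x̄) = -18.0992
Denominator Σ(x_t−x̄)² = 35.6364
r_3 = -18.0992 / 35.6364 = -0.508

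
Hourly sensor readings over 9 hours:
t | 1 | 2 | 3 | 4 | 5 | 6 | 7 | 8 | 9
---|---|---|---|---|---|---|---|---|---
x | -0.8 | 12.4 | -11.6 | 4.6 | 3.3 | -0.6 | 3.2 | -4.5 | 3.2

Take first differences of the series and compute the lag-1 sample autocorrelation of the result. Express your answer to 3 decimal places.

-0.704

First differences Δx: 13.2, -24.0, 16.2, -1.3, -3.9, 3.8, -7.7, 7.7
Mean of differences = 0.5000
Numerator Σ(Δx_t−Δx̄)(Δx_{t+1}−Δx̄) = -816.7600
Denominator Σ(Δx_t−Δx̄)² = 1160.6000
r_1(Δx) = -816.7600 / 1160.6000 = -0.704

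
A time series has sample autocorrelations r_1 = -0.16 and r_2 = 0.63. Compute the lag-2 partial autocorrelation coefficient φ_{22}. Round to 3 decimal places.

φ_{22} = (r_2 − r_1²) / (1 − r_1²)
r_1² = (-0.16)² = 0.0256
Numerator = 0.63 − 0.0256 = 0.6044; denominator = 1 − 0.0256 = 0.9744
φ_{22} = 0.6044 / 0.9744 = 0.620

0.620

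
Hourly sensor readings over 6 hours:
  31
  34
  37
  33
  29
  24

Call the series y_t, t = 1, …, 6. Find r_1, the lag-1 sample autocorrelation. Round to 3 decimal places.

0.364

Mean ȳ = (31 + 34 + 37 + 33 + 29 + 24)/6 = 31.3333
Deviations from mean: -0.3333, 2.6667, 5.6667, 1.6667, -2.3333, -7.3333
Σ(y_t−ȳ)(y_{t+1}−ȳ) = (-0.8889) + (15.1111) + (9.4444) + (-3.8889) + (17.1111) = 36.8889
Denominator Σ(y_t−ȳ)² = 101.3333
r_1 = 36.8889 / 101.3333 = 0.364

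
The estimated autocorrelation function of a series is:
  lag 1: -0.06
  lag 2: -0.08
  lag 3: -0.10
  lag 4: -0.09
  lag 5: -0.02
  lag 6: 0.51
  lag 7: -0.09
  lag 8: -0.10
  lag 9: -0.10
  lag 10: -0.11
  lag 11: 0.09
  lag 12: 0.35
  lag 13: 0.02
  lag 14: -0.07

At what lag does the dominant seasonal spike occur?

6

The largest autocorrelation is r_6 = 0.51, with a weaker echo at lag 12 (0.35); the remaining lags stay at or below 0.09.
The dominant spike at lag 6 indicates a seasonal period of 6.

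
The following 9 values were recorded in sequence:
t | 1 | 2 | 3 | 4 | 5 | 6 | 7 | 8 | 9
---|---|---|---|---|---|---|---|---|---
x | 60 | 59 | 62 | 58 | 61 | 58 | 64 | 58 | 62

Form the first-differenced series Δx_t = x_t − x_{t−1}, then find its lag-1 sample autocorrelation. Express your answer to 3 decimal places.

First differences Δx: -1, 3, -4, 3, -3, 6, -6, 4
Mean of differences = 0.2500
Numerator Σ(Δx_t−Δx̄)(Δx_{t+1}−Δx̄) = -113.8125
Denominator Σ(Δx_t−Δx̄)² = 131.5000
r_1(Δx) = -113.8125 / 131.5000 = -0.865

-0.865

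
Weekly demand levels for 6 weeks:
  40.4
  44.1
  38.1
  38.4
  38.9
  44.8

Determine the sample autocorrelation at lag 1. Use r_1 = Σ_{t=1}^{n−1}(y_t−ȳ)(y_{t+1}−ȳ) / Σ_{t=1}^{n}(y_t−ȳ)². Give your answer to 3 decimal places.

-0.157

Mean ȳ = (40.4 + 44.1 + 38.1 + 38.4 + 38.9 + 44.8)/6 = 40.7833
Σ(y_t−ȳ)(y_{t+1}−ȳ) = (-1.2714) + (-8.8997) + (6.3953) + (4.4886) + (-7.5647) = -6.8519
Denominator Σ(y_t−ȳ)² = 43.7083
r_1 = -6.8519 / 43.7083 = -0.157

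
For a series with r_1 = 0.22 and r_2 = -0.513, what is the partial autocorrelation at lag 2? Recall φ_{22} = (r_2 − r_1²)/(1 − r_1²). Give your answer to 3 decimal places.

-0.590

φ_{22} = (r_2 − r_1²) / (1 − r_1²)
r_1² = (0.22)² = 0.0484
Numerator = -0.513 − 0.0484 = -0.5614; denominator = 1 − 0.0484 = 0.9516
φ_{22} = -0.5614 / 0.9516 = -0.590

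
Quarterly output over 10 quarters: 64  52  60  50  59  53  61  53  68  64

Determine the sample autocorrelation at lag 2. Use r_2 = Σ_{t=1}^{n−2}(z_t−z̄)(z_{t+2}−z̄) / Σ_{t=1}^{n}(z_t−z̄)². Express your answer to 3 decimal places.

Mean z̄ = (64 + 52 + 60 + 50 + 59 + 53 + 61 + 53 + 68 + 64)/10 = 58.4000
Numerator Σ_{t=1}^{8}(z_t−z̄)(z_{t+2}−z̄) = 134.4800
Denominator Σ(z_t−z̄)² = 334.4000
r_2 = 134.4800 / 334.4000 = 0.402

0.402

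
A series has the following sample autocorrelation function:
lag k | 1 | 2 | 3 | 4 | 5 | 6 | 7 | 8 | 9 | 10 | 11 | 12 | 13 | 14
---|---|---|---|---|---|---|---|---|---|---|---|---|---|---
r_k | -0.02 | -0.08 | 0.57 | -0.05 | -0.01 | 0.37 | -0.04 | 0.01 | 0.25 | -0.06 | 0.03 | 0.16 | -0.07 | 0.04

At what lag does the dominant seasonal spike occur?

The largest autocorrelation is r_3 = 0.57, with weaker echoes at lags 6 (0.37), 9 (0.25) and 12 (0.16); the remaining lags stay at or below 0.04.
The dominant spike at lag 3 indicates a seasonal period of 3.

3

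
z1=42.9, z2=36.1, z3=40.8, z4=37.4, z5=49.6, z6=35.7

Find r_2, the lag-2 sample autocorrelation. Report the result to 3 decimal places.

Mean z̄ = (42.9 + 36.1 + 40.8 + 37.4 + 49.6 + 35.7)/6 = 40.4167
Deviations from mean: 2.4833, -4.3167, 0.3833, -3.0167, 9.1833, -4.7167
Σ(z_t−z̄)(z_{t+2}−z̄) = (0.9519) + (13.0219) + (3.5203) + (14.2286) = 31.7228
Denominator Σ(z_t−z̄)² = 140.6283
r_2 = 31.7228 / 140.6283 = 0.226

0.226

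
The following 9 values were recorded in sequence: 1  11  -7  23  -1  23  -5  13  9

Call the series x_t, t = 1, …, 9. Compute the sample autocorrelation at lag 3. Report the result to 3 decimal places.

-0.568

Mean x̄ = (1 + 11 − 7 + 23 − 1 + 23 − 5 + 13 + 9)/9 = 7.4444
Numerator Σ_{t=1}^{6}(x_t−x̄)(x_{t+3}−x̄) = -571.2593
Denominator Σ(x_t−x̄)² = 1006.2222
r_3 = -571.2593 / 1006.2222 = -0.568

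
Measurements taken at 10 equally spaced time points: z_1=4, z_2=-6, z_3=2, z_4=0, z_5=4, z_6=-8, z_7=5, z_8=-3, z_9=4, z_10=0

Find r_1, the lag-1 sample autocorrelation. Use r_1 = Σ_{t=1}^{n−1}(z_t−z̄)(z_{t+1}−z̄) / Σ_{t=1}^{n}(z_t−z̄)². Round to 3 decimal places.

-0.725

Mean z̄ = (4 − 6 + 2 + 0 + 4 − 8 + 5 − 3 + 4 + 0)/10 = 0.2000
Numerator Σ_{t=1}^{9}(z_t−z̄)(z_{t+1}−z̄) = -134.6400
Denominator Σ(z_t−z̄)² = 185.6000
r_1 = -134.6400 / 185.6000 = -0.725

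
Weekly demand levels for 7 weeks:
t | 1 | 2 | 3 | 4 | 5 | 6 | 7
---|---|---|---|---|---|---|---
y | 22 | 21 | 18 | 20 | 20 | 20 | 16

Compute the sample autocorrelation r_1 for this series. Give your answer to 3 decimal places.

-0.026

Mean ȳ = (22 + 21 + 18 + 20 + 20 + 20 + 16)/7 = 19.5714
Deviations from mean: 2.4286, 1.4286, -1.5714, 0.4286, 0.4286, 0.4286, -3.5714
Numerator Σ_{t=1}^{6}(y_t−ȳ)(y_{t+1}−ȳ) = -0.6122
Denominator Σ(y_t−ȳ)² = 23.7143
r_1 = -0.6122 / 23.7143 = -0.026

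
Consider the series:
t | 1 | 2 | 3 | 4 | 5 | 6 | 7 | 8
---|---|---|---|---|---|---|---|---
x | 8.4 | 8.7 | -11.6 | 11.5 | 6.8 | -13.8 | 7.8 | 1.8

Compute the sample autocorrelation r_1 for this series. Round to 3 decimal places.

-0.450

Mean x̄ = (8.4 + 8.7 − 11.6 + 11.5 + 6.8 − 13.8 + 7.8 + 1.8)/8 = 2.4500
Deviations from mean: 5.9500, 6.2500, -14.0500, 9.0500, 4.3500, -16.2500, 5.3500, -0.6500
Σ(x_t−x̄)(x_{t+1}−x̄) = (37.1875) + (-87.8125) + (-127.1525) + (39.3675) + (-70.6875) + (-86.9375) + (-3.4775) = -299.5125
Denominator Σ(x_t−x̄)² = 665.8000
r_1 = -299.5125 / 665.8000 = -0.450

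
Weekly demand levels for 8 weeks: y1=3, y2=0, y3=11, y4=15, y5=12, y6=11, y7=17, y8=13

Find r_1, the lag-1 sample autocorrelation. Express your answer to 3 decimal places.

0.436

Mean ȳ = (3 + 0 + 11 + 15 + 12 + 11 + 17 + 13)/8 = 10.2500
Σ(y_t−ȳ)(y_{t+1}−ȳ) = (74.3125) + (-7.6875) + (3.5625) + (8.3125) + (1.3125) + (5.0625) + (18.5625) = 103.4375
Denominator Σ(y_t−ȳ)² = 237.5000
r_1 = 103.4375 / 237.5000 = 0.436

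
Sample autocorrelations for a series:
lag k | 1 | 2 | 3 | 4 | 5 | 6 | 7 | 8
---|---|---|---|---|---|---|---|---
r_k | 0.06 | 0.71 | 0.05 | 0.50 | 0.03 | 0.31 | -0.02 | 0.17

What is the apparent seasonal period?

2

The largest autocorrelation is r_2 = 0.71, with weaker echoes at lags 4 (0.50), 6 (0.31) and 8 (0.17); the remaining lags stay at or below 0.06.
The dominant spike at lag 2 indicates a seasonal period of 2.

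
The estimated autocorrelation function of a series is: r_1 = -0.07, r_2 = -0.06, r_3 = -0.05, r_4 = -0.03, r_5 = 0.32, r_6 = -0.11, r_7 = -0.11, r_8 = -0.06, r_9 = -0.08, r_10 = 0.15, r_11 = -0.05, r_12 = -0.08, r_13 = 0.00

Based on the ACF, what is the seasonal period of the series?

The largest autocorrelation is r_5 = 0.32, with a weaker echo at lag 10 (0.15); the remaining lags stay at or below 0.00.
The dominant spike at lag 5 indicates a seasonal period of 5.

5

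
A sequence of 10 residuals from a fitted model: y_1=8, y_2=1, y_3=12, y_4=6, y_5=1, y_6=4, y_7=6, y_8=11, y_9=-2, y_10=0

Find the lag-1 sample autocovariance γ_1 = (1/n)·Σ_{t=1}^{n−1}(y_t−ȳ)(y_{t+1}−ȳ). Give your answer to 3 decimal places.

-3.539

Mean ȳ = (8 + 1 + 12 + 6 + 1 + 4 + 6 + 11 − 2 + 0)/10 = 4.7000
Σ_{t=1}^{9}(y_t−ȳ)(y_{t+1}−ȳ) = -35.3900
γ_1 = -35.3900 / 10 = -3.539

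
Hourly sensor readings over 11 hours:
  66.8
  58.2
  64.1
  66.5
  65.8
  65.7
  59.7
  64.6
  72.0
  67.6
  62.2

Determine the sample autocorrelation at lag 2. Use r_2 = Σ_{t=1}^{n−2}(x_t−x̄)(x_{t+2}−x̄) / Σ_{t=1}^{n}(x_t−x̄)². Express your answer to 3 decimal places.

-0.504

Mean x̄ = (66.8 + 58.2 + 64.1 + 66.5 + 65.8 + 65.7 + 59.7 + 64.6 + 72.0 + 67.6 + 62.2)/11 = 64.8364
Numerator Σ_{t=1}^{9}(x_t−x̄)(x_{t+2}−x̄) = -73.2472
Denominator Σ(x_t−x̄)² = 145.2255
r_2 = -73.2472 / 145.2255 = -0.504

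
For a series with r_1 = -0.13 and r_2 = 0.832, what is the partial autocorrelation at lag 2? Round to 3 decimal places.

φ_{22} = (r_2 − r_1²) / (1 − r_1²)
r_1² = (-0.13)² = 0.0169
Numerator = 0.832 − 0.0169 = 0.8151; denominator = 1 − 0.0169 = 0.9831
φ_{22} = 0.8151 / 0.9831 = 0.829

0.829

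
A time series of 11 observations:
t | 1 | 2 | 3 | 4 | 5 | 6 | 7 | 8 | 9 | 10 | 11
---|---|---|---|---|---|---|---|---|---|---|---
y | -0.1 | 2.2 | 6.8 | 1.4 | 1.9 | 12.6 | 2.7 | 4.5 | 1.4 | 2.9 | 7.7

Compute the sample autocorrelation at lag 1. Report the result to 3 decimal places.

-0.233

Mean ȳ = (-0.1 + 2.2 + 6.8 + 1.4 + 1.9 + 12.6 + 2.7 + 4.5 + 1.4 + 2.9 + 7.7)/11 = 4.0000
Numerator Σ_{t=1}^{10}(y_t−ȳ)(y_{t+1}−ȳ) = -31.8800
Denominator Σ(y_t−ȳ)² = 136.6200
r_1 = -31.8800 / 136.6200 = -0.233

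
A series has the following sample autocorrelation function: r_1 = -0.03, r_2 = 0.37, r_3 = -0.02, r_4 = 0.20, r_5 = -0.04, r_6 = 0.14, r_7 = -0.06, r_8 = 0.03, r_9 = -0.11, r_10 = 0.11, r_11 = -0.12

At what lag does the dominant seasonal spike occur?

The largest autocorrelation is r_2 = 0.37, with a weaker echo at lag 4 (0.20); the remaining lags stay at or below 0.14.
The dominant spike at lag 2 indicates a seasonal period of 2.

2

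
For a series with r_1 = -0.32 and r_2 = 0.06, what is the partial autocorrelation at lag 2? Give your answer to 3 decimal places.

φ_{22} = (r_2 − r_1²) / (1 − r_1²)
r_1² = (-0.32)² = 0.1024
Numerator = 0.06 − 0.1024 = -0.0424; denominator = 1 − 0.1024 = 0.8976
φ_{22} = -0.0424 / 0.8976 = -0.047

-0.047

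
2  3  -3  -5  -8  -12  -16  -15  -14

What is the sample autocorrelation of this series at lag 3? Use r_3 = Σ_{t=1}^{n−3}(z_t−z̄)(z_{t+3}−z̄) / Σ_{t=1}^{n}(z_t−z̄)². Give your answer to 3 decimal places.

Mean z̄ = (2 + 3 − 3 − 5 − 8 − 12 − 16 − 15 − 14)/9 = -7.5556
Σ(z_t−z̄)(z_{t+3}−z̄) = (24.4198) + (-4.6914) + (-20.2469) + (-21.5802) + (3.3086) + (28.6420) = 9.8519
Denominator Σ(z_t−z̄)² = 418.2222
r_3 = 9.8519 / 418.2222 = 0.024

0.024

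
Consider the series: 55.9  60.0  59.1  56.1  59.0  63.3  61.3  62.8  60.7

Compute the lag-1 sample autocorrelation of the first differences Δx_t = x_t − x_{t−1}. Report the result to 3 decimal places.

First differences Δx: 4.1, -0.9, -3.0, 2.9, 4.3, -2.0, 1.5, -2.1
Mean of differences = 0.6000
Numerator Σ(Δx_t−Δx̄)(Δx_{t+1}−Δx̄) = -14.0100
Denominator Σ(Δx_t−Δx̄)² = 61.3000
r_1(Δx) = -14.0100 / 61.3000 = -0.229

-0.229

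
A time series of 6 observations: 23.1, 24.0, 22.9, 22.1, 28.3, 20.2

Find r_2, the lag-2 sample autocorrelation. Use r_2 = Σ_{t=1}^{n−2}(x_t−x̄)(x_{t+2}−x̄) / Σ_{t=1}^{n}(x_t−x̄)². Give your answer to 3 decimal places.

Mean x̄ = (23.1 + 24.0 + 22.9 + 22.1 + 28.3 + 20.2)/6 = 23.4333
Deviations from mean: -0.3333, 0.5667, -0.5333, -1.3333, 4.8667, -3.2333
Σ(x_t−x̄)(x_{t+2}−x̄) = (0.1778) + (-0.7556) + (-2.5956) + (4.3111) = 1.1378
Denominator Σ(x_t−x̄)² = 36.6333
r_2 = 1.1378 / 36.6333 = 0.031

0.031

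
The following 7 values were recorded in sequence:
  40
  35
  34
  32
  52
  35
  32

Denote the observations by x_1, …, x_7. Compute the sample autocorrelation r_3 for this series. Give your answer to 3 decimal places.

Mean x̄ = (40 + 35 + 34 + 32 + 52 + 35 + 32)/7 = 37.1429
Deviations from mean: 2.8571, -2.1429, -3.1429, -5.1429, 14.8571, -2.1429, -5.1429
Numerator Σ_{t=1}^{4}(x_t−x̄)(x_{t+3}−x̄) = -13.3469
Denominator Σ(x_t−x̄)² = 300.8571
r_3 = -13.3469 / 300.8571 = -0.044

-0.044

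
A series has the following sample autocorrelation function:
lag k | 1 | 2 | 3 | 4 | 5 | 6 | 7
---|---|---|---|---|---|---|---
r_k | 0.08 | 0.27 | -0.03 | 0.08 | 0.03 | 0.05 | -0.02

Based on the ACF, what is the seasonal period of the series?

2

The largest autocorrelation is r_2 = 0.27; the remaining lags stay at or below 0.08.
The dominant spike at lag 2 indicates a seasonal period of 2.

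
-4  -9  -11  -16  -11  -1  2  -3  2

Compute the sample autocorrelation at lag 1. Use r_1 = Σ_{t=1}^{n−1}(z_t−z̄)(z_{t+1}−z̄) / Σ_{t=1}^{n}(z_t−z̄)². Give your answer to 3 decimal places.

Mean z̄ = (-4 − 9 − 11 − 16 − 11 − 1 + 2 − 3 + 2)/9 = -5.6667
Numerator Σ_{t=1}^{8}(z_t−z̄)(z_{t+1}−z̄) = 174.2222
Denominator Σ(z_t−z̄)² = 324.0000
r_1 = 174.2222 / 324.0000 = 0.538

0.538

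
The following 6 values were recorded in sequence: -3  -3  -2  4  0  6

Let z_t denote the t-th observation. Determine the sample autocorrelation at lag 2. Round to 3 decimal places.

0.233

Mean z̄ = (-3 − 3 − 2 + 4 + 0 + 6)/6 = 0.3333
Deviations from mean: -3.3333, -3.3333, -2.3333, 3.6667, -0.3333, 5.6667
Numerator Σ_{t=1}^{4}(z_t−z̄)(z_{t+2}−z̄) = 17.1111
Denominator Σ(z_t−z̄)² = 73.3333
r_2 = 17.1111 / 73.3333 = 0.233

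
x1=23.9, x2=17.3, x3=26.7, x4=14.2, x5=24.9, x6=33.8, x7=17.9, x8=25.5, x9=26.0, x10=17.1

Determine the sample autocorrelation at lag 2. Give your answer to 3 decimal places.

Mean x̄ = (23.9 + 17.3 + 26.7 + 14.2 + 24.9 + 33.8 + 17.9 + 25.5 + 26.0 + 17.1)/10 = 22.7300
Numerator Σ_{t=1}^{8}(x_t−x̄)(x_{t+2}−x̄) = -46.0558
Denominator Σ(x_t−x̄)² = 320.0210
r_2 = -46.0558 / 320.0210 = -0.144

-0.144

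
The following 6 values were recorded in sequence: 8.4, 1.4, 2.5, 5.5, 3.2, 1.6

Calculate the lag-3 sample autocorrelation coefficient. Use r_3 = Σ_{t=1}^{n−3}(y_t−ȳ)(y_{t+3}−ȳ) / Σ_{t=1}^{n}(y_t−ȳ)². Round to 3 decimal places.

Mean ȳ = (8.4 + 1.4 + 2.5 + 5.5 + 3.2 + 1.6)/6 = 3.7667
Deviations from mean: 4.6333, -2.3667, -1.2667, 1.7333, -0.5667, -2.1667
Σ(y_t−ȳ)(y_{t+3}−ȳ) = (8.0311) + (1.3411) + (2.7444) = 12.1167
Denominator Σ(y_t−ȳ)² = 36.6933
r_3 = 12.1167 / 36.6933 = 0.330

0.330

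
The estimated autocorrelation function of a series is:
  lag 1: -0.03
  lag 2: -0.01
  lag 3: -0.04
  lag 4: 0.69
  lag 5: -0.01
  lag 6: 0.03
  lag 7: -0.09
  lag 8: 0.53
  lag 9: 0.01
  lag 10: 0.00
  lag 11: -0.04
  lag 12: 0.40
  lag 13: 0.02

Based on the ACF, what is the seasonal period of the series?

The largest autocorrelation is r_4 = 0.69, with weaker echoes at lags 8 (0.53) and 12 (0.40); the remaining lags stay at or below 0.03.
The dominant spike at lag 4 indicates a seasonal period of 4.

4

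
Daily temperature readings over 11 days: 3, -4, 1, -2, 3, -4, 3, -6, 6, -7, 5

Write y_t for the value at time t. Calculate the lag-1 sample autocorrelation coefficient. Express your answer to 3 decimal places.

Mean ȳ = (3 − 4 + 1 − 2 + 3 − 4 + 3 − 6 + 6 − 7 + 5)/11 = -0.1818
Numerator Σ_{t=1}^{10}(y_t−ȳ)(y_{t+1}−ȳ) = -180.8512
Denominator Σ(y_t−ȳ)² = 209.6364
r_1 = -180.8512 / 209.6364 = -0.863

-0.863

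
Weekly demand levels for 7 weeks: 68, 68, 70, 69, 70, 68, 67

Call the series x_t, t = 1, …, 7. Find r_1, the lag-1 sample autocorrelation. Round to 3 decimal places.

Mean x̄ = (68 + 68 + 70 + 69 + 70 + 68 + 67)/7 = 68.5714
Deviations from mean: -0.5714, -0.5714, 1.4286, 0.4286, 1.4286, -0.5714, -1.5714
Numerator Σ_{t=1}^{6}(x_t−x̄)(x_{t+1}−x̄) = 0.8163
Denominator Σ(x_t−x̄)² = 7.7143
r_1 = 0.8163 / 7.7143 = 0.106

0.106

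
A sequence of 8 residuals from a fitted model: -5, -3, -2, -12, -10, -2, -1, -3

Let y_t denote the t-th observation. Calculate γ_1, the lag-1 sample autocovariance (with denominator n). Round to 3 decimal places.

3.117

Mean ȳ = (-5 − 3 − 2 − 12 − 10 − 2 − 1 − 3)/8 = -4.7500
Deviations: -0.2500, 1.7500, 2.7500, -7.2500, -5.2500, 2.7500, 3.7500, 1.7500
Σ_{t=1}^{7}(y_t−ȳ)(y_{t+1}−ȳ) = 24.9375
γ_1 = 24.9375 / 8 = 3.117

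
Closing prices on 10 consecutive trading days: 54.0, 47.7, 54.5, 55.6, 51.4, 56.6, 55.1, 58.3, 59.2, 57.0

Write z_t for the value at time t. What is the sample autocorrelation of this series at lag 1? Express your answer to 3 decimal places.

Mean z̄ = (54.0 + 47.7 + 54.5 + 55.6 + 51.4 + 56.6 + 55.1 + 58.3 + 59.2 + 57.0)/10 = 54.9400
Numerator Σ_{t=1}^{9}(z_t−z̄)(z_{t+1}−z̄) = 25.3804
Denominator Σ(z_t−z̄)² = 102.9240
r_1 = 25.3804 / 102.9240 = 0.247

0.247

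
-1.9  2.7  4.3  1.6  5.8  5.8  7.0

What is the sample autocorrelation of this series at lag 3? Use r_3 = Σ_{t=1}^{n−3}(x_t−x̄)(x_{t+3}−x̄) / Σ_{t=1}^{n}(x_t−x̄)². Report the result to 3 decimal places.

Mean x̄ = (-1.9 + 2.7 + 4.3 + 1.6 + 5.8 + 5.8 + 7.0)/7 = 3.6143
Deviations from mean: -5.5143, -0.9143, 0.6857, -2.0143, 2.1857, 2.1857, 3.3857
Σ(x_t−x̄)(x_{t+3}−x̄) = (11.1073) + (-1.9984) + (1.4988) + (-6.8198) = 3.7880
Denominator Σ(x_t−x̄)² = 56.7886
r_3 = 3.7880 / 56.7886 = 0.067

0.067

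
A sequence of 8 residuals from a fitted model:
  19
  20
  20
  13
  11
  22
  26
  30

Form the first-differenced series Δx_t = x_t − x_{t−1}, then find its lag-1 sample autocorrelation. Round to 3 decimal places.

0.211

First differences Δx: 1, 0, -7, -2, 11, 4, 4
Mean of differences = 1.5714
Numerator Σ(Δx_t−Δx̄)(Δx_{t+1}−Δx̄) = 40.1020
Denominator Σ(Δx_t−Δx̄)² = 189.7143
r_1(Δx) = 40.1020 / 189.7143 = 0.211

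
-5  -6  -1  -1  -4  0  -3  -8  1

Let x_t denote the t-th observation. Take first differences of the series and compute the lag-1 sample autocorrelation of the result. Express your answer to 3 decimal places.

First differences Δx: -1, 5, 0, -3, 4, -3, -5, 9
Mean of differences = 0.7500
Numerator Σ(Δx_t−Δx̄)(Δx_{t+1}−Δx̄) = -58.0625
Denominator Σ(Δx_t−Δx̄)² = 161.5000
r_1(Δx) = -58.0625 / 161.5000 = -0.360

-0.360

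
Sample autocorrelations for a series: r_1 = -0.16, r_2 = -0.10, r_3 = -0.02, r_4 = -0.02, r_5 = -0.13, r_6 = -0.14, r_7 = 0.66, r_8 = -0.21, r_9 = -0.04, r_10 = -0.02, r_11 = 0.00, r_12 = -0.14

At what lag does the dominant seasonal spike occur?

7

The largest autocorrelation is r_7 = 0.66; the remaining lags stay at or below 0.00.
The dominant spike at lag 7 indicates a seasonal period of 7.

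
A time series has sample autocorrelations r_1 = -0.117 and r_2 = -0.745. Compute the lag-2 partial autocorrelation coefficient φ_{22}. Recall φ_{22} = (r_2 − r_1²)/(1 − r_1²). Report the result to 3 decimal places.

-0.769

φ_{22} = (r_2 − r_1²) / (1 − r_1²)
r_1² = (-0.117)² = 0.013689
Numerator = -0.745 − 0.0137 = -0.7587; denominator = 1 − 0.0137 = 0.9863
φ_{22} = -0.7587 / 0.9863 = -0.769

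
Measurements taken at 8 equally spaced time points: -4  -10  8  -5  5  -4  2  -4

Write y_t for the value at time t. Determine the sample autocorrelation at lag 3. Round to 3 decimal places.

-0.398

Mean ȳ = (-4 − 10 + 8 − 5 + 5 − 4 + 2 − 4)/8 = -1.5000
Deviations from mean: -2.5000, -8.5000, 9.5000, -3.5000, 6.5000, -2.5000, 3.5000, -2.5000
Σ(y_t−ȳ)(y_{t+3}−ȳ) = (8.7500) + (-55.2500) + (-23.7500) + (-12.2500) + (-16.2500) = -98.7500
Denominator Σ(y_t−ȳ)² = 248.0000
r_3 = -98.7500 / 248.0000 = -0.398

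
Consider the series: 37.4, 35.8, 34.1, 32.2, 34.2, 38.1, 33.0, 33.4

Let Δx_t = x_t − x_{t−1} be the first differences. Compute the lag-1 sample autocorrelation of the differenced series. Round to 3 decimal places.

First differences Δx: -1.6, -1.7, -1.9, 2.0, 3.9, -5.1, 0.4
Mean of differences = -0.5714
Numerator Σ(Δx_t−Δx̄)(Δx_{t+1}−Δx̄) = -13.9065
Denominator Σ(Δx_t−Δx̄)² = 52.1543
r_1(Δx) = -13.9065 / 52.1543 = -0.267

-0.267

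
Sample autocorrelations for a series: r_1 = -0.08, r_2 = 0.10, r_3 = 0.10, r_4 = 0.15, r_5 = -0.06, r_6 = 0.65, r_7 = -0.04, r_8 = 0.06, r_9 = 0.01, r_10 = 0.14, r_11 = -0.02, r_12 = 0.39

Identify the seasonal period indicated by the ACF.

6

The largest autocorrelation is r_6 = 0.65, with a weaker echo at lag 12 (0.39); the remaining lags stay at or below 0.15.
The dominant spike at lag 6 indicates a seasonal period of 6.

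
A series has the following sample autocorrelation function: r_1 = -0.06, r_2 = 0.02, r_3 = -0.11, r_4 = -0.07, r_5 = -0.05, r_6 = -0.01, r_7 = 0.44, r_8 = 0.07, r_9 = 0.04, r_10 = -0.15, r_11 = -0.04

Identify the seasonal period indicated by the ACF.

The largest autocorrelation is r_7 = 0.44; the remaining lags stay at or below 0.07.
The dominant spike at lag 7 indicates a seasonal period of 7.

7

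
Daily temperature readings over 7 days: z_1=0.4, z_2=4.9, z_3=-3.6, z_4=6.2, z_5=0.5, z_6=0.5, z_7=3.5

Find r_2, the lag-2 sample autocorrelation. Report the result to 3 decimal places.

Mean z̄ = (0.4 + 4.9 − 3.6 + 6.2 + 0.5 + 0.5 + 3.5)/7 = 1.7714
Deviations from mean: -1.3714, 3.1286, -5.3714, 4.4286, -1.2714, -1.2714, 1.7286
Numerator Σ_{t=1}^{5}(z_t−z̄)(z_{t+2}−z̄) = 20.2227
Denominator Σ(z_t−z̄)² = 66.3543
r_2 = 20.2227 / 66.3543 = 0.305

0.305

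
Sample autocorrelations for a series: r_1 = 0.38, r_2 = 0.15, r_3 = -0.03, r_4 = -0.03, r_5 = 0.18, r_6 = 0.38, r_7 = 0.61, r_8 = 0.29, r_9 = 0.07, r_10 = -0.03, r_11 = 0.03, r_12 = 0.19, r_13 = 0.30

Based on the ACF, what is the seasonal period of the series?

The largest autocorrelation is r_7 = 0.61; the remaining lags stay at or below 0.38. The elevated value at lag 1 (0.38), dropping to 0.15 at lag 2, reflects decaying short-term dependence rather than seasonality.
The dominant spike at lag 7 indicates a seasonal period of 7.

7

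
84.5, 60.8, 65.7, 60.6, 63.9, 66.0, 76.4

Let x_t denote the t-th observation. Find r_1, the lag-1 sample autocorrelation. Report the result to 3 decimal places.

Mean x̄ = (84.5 + 60.8 + 65.7 + 60.6 + 63.9 + 66.0 + 76.4)/7 = 68.2714
Deviations from mean: 16.2286, -7.4714, -2.5714, -7.6714, -4.3714, -2.2714, 8.1286
Σ(x_t−x̄)(x_{t+1}−x̄) = (-121.2506) + (19.2122) + (19.7265) + (33.5351) + (9.9294) + (-18.4635) = -57.3108
Denominator Σ(x_t−x̄)² = 474.9943
r_1 = -57.3108 / 474.9943 = -0.121

-0.121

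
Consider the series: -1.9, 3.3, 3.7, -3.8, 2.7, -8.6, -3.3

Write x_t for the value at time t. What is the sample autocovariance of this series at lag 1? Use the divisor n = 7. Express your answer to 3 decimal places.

-2.506

Mean x̄ = (-1.9 + 3.3 + 3.7 − 3.8 + 2.7 − 8.6 − 3.3)/7 = -1.1286
Deviations: -0.7714, 4.4286, 4.8286, -2.6714, 3.8286, -7.4714, -2.1714
Σ_{t=1}^{6}(x_t−x̄)(x_{t+1}−x̄) = -17.5408
γ_1 = -17.5408 / 7 = -2.506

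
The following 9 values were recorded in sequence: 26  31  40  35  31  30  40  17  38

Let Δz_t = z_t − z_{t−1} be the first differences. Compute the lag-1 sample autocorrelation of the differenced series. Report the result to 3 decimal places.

First differences Δz: 5, 9, -5, -4, -1, 10, -23, 21
Mean of differences = 1.5000
Numerator Σ(Δz_t−Δz̄)(Δz_{t+1}−Δz̄) = -680.2500
Denominator Σ(Δz_t−Δz̄)² = 1200.0000
r_1(Δz) = -680.2500 / 1200.0000 = -0.567

-0.567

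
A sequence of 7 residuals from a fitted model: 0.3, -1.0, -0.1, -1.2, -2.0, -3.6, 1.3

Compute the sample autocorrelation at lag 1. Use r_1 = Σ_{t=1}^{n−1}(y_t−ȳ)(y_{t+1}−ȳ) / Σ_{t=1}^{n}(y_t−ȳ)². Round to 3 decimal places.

-0.198

Mean ȳ = (0.3 − 1.0 − 0.1 − 1.2 − 2.0 − 3.6 + 1.3)/7 = -0.9000
Σ(y_t−ȳ)(y_{t+1}−ȳ) = (-0.1200) + (-0.0800) + (-0.2400) + (0.3300) + (2.9700) + (-5.9400) = -3.0800
Denominator Σ(y_t−ȳ)² = 15.5200
r_1 = -3.0800 / 15.5200 = -0.198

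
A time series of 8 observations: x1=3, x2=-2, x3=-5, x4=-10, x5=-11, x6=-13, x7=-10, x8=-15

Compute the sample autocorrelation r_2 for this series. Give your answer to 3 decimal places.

0.249

Mean x̄ = (3 − 2 − 5 − 10 − 11 − 13 − 10 − 15)/8 = -7.8750
Deviations from mean: 10.8750, 5.8750, 2.8750, -2.1250, -3.1250, -5.1250, -2.1250, -7.1250
Σ(x_t−x̄)(x_{t+2}−x̄) = (31.2656) + (-12.4844) + (-8.9844) + (10.8906) + (6.6406) + (36.5156) = 63.8438
Denominator Σ(x_t−x̄)² = 256.8750
r_2 = 63.8438 / 256.8750 = 0.249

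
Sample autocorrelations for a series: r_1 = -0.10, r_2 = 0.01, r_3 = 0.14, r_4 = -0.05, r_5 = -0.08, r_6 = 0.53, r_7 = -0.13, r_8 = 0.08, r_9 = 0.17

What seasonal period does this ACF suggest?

6

The largest autocorrelation is r_6 = 0.53; the remaining lags stay at or below 0.17.
The dominant spike at lag 6 indicates a seasonal period of 6.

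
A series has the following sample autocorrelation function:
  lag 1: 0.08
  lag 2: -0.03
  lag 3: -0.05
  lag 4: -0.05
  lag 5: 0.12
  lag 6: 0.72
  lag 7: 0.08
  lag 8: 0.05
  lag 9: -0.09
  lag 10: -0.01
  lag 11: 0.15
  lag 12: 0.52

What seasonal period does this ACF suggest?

6

The largest autocorrelation is r_6 = 0.72, with a weaker echo at lag 12 (0.52); the remaining lags stay at or below 0.15.
The dominant spike at lag 6 indicates a seasonal period of 6.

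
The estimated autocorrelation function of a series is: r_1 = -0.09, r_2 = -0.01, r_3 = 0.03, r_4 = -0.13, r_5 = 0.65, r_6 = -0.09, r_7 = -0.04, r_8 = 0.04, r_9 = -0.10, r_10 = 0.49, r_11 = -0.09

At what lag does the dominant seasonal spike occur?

The largest autocorrelation is r_5 = 0.65, with a weaker echo at lag 10 (0.49); the remaining lags stay at or below 0.04.
The dominant spike at lag 5 indicates a seasonal period of 5.

5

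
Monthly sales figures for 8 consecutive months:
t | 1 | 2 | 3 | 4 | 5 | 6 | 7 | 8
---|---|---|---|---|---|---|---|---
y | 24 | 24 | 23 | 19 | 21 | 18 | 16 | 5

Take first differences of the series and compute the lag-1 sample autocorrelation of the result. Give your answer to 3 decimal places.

-0.107

First differences Δy: 0, -1, -4, 2, -3, -2, -11
Mean of differences = -2.7143
Numerator Σ(Δy_t−Δȳ)(Δy_{t+1}−Δȳ) = -11.0816
Denominator Σ(Δy_t−Δȳ)² = 103.4286
r_1(Δy) = -11.0816 / 103.4286 = -0.107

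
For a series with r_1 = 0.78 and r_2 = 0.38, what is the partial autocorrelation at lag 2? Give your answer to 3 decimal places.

-0.583

φ_{22} = (r_2 − r_1²) / (1 − r_1²)
r_1² = (0.78)² = 0.6084
Numerator = 0.38 − 0.6084 = -0.2284; denominator = 1 − 0.6084 = 0.3916
φ_{22} = -0.2284 / 0.3916 = -0.583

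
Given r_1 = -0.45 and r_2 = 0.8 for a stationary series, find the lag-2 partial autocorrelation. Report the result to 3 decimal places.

φ_{22} = (r_2 − r_1²) / (1 − r_1²)
r_1² = (-0.45)² = 0.2025
Numerator = 0.8 − 0.2025 = 0.5975; denominator = 1 − 0.2025 = 0.7975
φ_{22} = 0.5975 / 0.7975 = 0.749

0.749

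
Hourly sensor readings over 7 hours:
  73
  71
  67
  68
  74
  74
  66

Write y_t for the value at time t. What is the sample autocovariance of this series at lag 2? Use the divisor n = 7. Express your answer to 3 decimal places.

-6.706

Mean ȳ = (73 + 71 + 67 + 68 + 74 + 74 + 66)/7 = 70.4286
Σ_{t=1}^{5}(y_t−ȳ)(y_{t+2}−ȳ) = -46.9388
γ_2 = -46.9388 / 7 = -6.706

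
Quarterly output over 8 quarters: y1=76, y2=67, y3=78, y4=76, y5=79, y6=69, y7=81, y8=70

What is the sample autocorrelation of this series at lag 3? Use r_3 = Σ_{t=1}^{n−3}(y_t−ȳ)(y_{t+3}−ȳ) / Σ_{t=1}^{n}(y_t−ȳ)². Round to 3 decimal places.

-0.329

Mean ȳ = (76 + 67 + 78 + 76 + 79 + 69 + 81 + 70)/8 = 74.5000
Σ(y_t−ȳ)(y_{t+3}−ȳ) = (2.2500) + (-33.7500) + (-19.2500) + (9.7500) + (-20.2500) = -61.2500
Denominator Σ(y_t−ȳ)² = 186.0000
r_3 = -61.2500 / 186.0000 = -0.329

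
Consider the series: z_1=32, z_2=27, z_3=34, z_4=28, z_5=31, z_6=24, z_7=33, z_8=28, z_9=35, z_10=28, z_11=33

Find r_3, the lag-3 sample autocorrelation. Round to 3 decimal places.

-0.662

Mean z̄ = (32 + 27 + 34 + 28 + 31 + 24 + 33 + 28 + 35 + 28 + 33)/11 = 30.2727
Numerator Σ_{t=1}^{8}(z_t−z̄)(z_{t+3}−z̄) = -79.5868
Denominator Σ(z_t−z̄)² = 120.1818
r_3 = -79.5868 / 120.1818 = -0.662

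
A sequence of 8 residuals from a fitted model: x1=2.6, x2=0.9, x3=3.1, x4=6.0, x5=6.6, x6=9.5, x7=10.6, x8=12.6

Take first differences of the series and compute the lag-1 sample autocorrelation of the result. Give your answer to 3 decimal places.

-0.277

First differences Δx: -1.7, 2.2, 2.9, 0.6, 2.9, 1.1, 2.0
Mean of differences = 1.4286
Numerator Σ(Δx_t−Δx̄)(Δx_{t+1}−Δx̄) = -4.3880
Denominator Σ(Δx_t−Δx̄)² = 15.8343
r_1(Δx) = -4.3880 / 15.8343 = -0.277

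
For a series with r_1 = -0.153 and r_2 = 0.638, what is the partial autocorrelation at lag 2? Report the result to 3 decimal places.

φ_{22} = (r_2 − r_1²) / (1 − r_1²)
r_1² = (-0.153)² = 0.023409
Numerator = 0.638 − 0.0234 = 0.6146; denominator = 1 − 0.0234 = 0.9766
φ_{22} = 0.6146 / 0.9766 = 0.629

0.629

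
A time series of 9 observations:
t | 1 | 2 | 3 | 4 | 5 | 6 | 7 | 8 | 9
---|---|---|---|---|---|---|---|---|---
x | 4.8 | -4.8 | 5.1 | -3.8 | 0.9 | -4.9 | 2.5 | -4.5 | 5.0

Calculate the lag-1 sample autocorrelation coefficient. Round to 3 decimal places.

-0.739

Mean x̄ = (4.8 − 4.8 + 5.1 − 3.8 + 0.9 − 4.9 + 2.5 − 4.5 + 5.0)/9 = 0.0333
Numerator Σ_{t=1}^{8}(x_t−x̄)(x_{t+1}−x̄) = -120.4144
Denominator Σ(x_t−x̄)² = 162.8400
r_1 = -120.4144 / 162.8400 = -0.739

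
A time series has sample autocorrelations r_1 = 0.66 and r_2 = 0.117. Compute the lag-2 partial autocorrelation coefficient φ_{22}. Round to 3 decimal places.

φ_{22} = (r_2 − r_1²) / (1 − r_1²)
r_1² = (0.66)² = 0.4356
Numerator = 0.117 − 0.4356 = -0.3186; denominator = 1 − 0.4356 = 0.5644
φ_{22} = -0.3186 / 0.5644 = -0.564

-0.564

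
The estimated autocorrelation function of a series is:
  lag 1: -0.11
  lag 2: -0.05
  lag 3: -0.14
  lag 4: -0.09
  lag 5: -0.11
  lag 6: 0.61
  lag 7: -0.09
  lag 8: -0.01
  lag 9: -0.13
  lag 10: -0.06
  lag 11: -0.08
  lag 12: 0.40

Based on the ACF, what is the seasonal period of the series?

The largest autocorrelation is r_6 = 0.61, with a weaker echo at lag 12 (0.40); the remaining lags stay at or below -0.01.
The dominant spike at lag 6 indicates a seasonal period of 6.

6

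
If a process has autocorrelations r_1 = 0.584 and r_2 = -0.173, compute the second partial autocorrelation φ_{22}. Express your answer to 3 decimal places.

-0.780

φ_{22} = (r_2 − r_1²) / (1 − r_1²)
r_1² = (0.584)² = 0.341056
Numerator = -0.173 − 0.3411 = -0.5141; denominator = 1 − 0.3411 = 0.6589
φ_{22} = -0.5141 / 0.6589 = -0.780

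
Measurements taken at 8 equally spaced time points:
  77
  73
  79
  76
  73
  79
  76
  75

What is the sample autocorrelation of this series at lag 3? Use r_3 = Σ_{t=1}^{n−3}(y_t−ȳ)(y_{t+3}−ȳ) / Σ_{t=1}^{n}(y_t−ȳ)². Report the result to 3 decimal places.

Mean ȳ = (77 + 73 + 79 + 76 + 73 + 79 + 76 + 75)/8 = 76.0000
Deviations from mean: 1.0000, -3.0000, 3.0000, 0.0000, -3.0000, 3.0000, 0.0000, -1.0000
Σ(y_t−ȳ)(y_{t+3}−ȳ) = (0.0000) + (9.0000) + (9.0000) + (0.0000) + (3.0000) = 21.0000
Denominator Σ(y_t−ȳ)² = 38.0000
r_3 = 21.0000 / 38.0000 = 0.553

0.553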